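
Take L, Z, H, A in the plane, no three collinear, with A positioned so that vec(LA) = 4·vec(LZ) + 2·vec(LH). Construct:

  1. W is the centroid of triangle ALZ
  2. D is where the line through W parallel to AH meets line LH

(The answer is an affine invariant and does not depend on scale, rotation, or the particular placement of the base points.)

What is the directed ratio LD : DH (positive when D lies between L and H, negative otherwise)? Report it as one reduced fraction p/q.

Work in coordinates with L = (0, 0), Z = (1, 0), H = (0, 1), A = (4, 2).
1. W is the centroid of triangle ALZ ⇒ W = (5/3, 2/3)
2. D is where the line through W parallel to AH meets line LH ⇒ D = (0, 1/4)
D = L + t·(H−L) with t = 1/4, so LD:DH = t:(1−t) = 1/4:3/4

LD:DH = 1/3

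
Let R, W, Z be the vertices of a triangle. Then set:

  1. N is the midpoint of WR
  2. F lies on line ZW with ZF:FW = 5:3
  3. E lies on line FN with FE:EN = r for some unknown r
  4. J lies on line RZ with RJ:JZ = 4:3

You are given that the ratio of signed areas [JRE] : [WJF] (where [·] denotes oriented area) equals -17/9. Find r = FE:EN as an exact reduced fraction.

r = 3

Choose coordinates R = (0, 0), W = (1, 0), Z = (0, 1).
1. N is the midpoint of WR ⇒ N = (1/2, 0)
2. F lies on line ZW with ZF:FW = 5:3 ⇒ F = (5/8, 3/8)
3. With FE:EN = r, write λ = r/(r+1) so E = F + λ·(N−F); E is affine-linear in λ
4. J lies on line RZ with RJ:JZ = 4:3 ⇒ J = (0, 4/7)
Every point depending on E is an affine combination of E and λ-independent points, so each such coordinate is linear in λ; the λ² term in each signed area is a multiple of (N−F)×(N−F) = 0, so 2·[JRE] and 2·[WJF] are each linear in λ. Evaluating at λ=0 and λ=1:
  2·[JRE] = -1/14·λ + 5/14,   2·[WJF] = -9/56
So [JRE]:[WJF] = (-1/14·λ + 5/14) / (-9/56). Setting this equal to -17/9:
  -1/14·λ + 5/14 = -17/9·(-9/56)  ⇒  λ = 3/4
Then r = λ/(1−λ) = (3/4)/(1/4) = 3. Check: with r = 3, E = (17/32, 3/32) and [JRE]:[WJF] = -17/9 as required.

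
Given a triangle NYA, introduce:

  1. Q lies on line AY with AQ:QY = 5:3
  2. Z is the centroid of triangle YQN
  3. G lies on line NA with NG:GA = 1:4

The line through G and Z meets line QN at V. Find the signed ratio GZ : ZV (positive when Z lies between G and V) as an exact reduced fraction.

GZ:ZV = -2

Assign N = (0, 0), Y = (1, 0), A = (0, 1) — the answer is frame-independent, so this choice is without loss of generality.
1. Q lies on line AY with AQ:QY = 5:3 ⇒ Q = (5/8, 3/8)
2. Z is the centroid of triangle YQN ⇒ Z = (13/24, 1/8)
3. G lies on line NA with NG:GA = 1:4 ⇒ G = (0, 1/5)
line GZ meets QN at V = (13/48, 13/80)
Z = G + t·(V−G) with t = 2, so GZ:ZV = 2:-1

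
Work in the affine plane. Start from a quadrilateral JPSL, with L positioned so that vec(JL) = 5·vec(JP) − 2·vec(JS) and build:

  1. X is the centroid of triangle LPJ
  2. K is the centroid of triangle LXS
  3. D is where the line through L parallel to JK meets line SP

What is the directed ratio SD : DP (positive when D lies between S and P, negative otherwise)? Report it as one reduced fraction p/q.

SD:DP = -19/11

Work in coordinates with J = (0, 0), P = (1, 0), S = (0, 1), L = (5, -2).
1. X is the centroid of triangle LPJ ⇒ X = (2, -2/3)
2. K is the centroid of triangle LXS ⇒ K = (7/3, -5/9)
3. D is where the line through L parallel to JK meets line SP ⇒ D = (19/8, -11/8)
D = S + t·(P−S) with t = 19/8, so SD:DP = t:(1−t) = 19/8:-11/8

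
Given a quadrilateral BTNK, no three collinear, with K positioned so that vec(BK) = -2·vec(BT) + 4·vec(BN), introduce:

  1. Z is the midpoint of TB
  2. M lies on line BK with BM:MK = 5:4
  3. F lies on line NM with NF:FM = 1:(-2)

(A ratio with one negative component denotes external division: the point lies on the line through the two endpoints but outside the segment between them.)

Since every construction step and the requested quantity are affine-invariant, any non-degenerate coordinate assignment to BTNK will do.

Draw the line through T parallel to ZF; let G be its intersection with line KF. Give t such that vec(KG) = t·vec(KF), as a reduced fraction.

t = 16/17

Set B = (0, 0), T = (1, 0), N = (0, 1), K = (-2, 4); any affine frame gives the same invariant.
1. Z is the midpoint of TB ⇒ Z = (1/2, 0)
2. M lies on line BK with BM:MK = 5:4 ⇒ M = (-10/9, 20/9)
3. F lies on line NM with NF:FM = 1:(-2) ⇒ F = (10/9, -2/9)
through T parallel to ZF: direction (11/18, -2/9); meets KF at G = (142/153, 4/153)
G = K + t·(F−K) with t = 16/17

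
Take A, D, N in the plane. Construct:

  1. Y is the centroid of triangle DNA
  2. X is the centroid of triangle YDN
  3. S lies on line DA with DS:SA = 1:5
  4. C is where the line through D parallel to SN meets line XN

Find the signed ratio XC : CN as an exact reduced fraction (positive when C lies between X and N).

XC:CN = -10/9

Choose coordinates A = (0, 0), D = (1, 0), N = (0, 1).
1. Y is the centroid of triangle DNA ⇒ Y = (1/3, 1/3)
2. X is the centroid of triangle YDN ⇒ X = (4/9, 4/9)
3. S lies on line DA with DS:SA = 1:5 ⇒ S = (5/6, 0)
4. C is where the line through D parallel to SN meets line XN ⇒ C = (-4, 6)
C = X + t·(N−X) with t = 10, so XC:CN = t:(1−t) = 10:-9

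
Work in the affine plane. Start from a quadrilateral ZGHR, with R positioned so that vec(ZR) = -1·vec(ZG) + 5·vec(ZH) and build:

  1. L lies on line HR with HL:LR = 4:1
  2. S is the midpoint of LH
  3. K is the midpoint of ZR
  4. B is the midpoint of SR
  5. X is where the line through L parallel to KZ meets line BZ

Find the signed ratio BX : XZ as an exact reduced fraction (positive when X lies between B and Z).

BX:XZ = 1/2

Assign Z = (0, 0), G = (1, 0), H = (0, 1), R = (-1, 5) — the answer is frame-independent, so this choice is without loss of generality.
1. L lies on line HR with HL:LR = 4:1 ⇒ L = (-4/5, 21/5)
2. S is the midpoint of LH ⇒ S = (-2/5, 13/5)
3. K is the midpoint of ZR ⇒ K = (-1/2, 5/2)
4. B is the midpoint of SR ⇒ B = (-7/10, 19/5)
5. X is where the line through L parallel to KZ meets line BZ ⇒ X = (-7/15, 38/15)
X = B + t·(Z−B) with t = 1/3, so BX:XZ = t:(1−t) = 1/3:2/3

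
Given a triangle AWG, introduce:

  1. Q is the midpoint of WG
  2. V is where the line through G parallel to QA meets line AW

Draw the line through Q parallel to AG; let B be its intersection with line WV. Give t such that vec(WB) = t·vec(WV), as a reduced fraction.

Set A = (0, 0), W = (1, 0), G = (0, 1); any affine frame gives the same invariant.
1. Q is the midpoint of WG ⇒ Q = (1/2, 1/2)
2. V is where the line through G parallel to QA meets line AW ⇒ V = (-1, 0)
through Q parallel to AG: direction (0, 1); meets WV at B = (1/2, 0)
B = W + t·(V−W) with t = 1/4

t = 1/4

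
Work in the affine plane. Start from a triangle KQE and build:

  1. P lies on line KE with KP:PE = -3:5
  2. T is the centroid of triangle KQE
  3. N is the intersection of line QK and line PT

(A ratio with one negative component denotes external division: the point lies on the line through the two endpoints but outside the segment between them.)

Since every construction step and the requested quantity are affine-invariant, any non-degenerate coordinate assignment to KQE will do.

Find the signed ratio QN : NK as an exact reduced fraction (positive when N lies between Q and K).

Work in coordinates with K = (0, 0), Q = (1, 0), E = (0, 1).
1. P lies on line KE with KP:PE = -3:5 ⇒ P = (0, -3/2)
2. T is the centroid of triangle KQE ⇒ T = (1/3, 1/3)
3. N is the intersection of line QK and line PT ⇒ N = (3/11, 0)
N = Q + t·(K−Q) with t = 8/11, so QN:NK = t:(1−t) = 8/11:3/11

QN:NK = 8/3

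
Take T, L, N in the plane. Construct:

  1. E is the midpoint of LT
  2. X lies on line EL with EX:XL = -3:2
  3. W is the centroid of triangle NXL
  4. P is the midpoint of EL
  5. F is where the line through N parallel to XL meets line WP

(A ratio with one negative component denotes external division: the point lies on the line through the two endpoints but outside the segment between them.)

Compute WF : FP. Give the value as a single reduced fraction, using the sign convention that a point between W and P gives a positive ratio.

Work in coordinates with T = (0, 0), L = (1, 0), N = (0, 1).
1. E is the midpoint of LT ⇒ E = (1/2, 0)
2. X lies on line EL with EX:XL = -3:2 ⇒ X = (2, 0)
3. W is the centroid of triangle NXL ⇒ W = (1, 1/3)
4. P is the midpoint of EL ⇒ P = (3/4, 0)
5. F is where the line through N parallel to XL meets line WP ⇒ F = (3/2, 1)
F = W + t·(P−W) with t = -2, so WF:FP = t:(1−t) = -2:3

WF:FP = -2/3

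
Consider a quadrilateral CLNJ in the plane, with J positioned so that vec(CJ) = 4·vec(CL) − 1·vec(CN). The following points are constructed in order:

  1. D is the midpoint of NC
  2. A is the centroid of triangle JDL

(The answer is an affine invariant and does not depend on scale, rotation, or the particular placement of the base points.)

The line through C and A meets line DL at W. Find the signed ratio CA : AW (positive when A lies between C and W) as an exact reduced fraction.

CA:AW = -4

Work in coordinates with C = (0, 0), L = (1, 0), N = (0, 1), J = (4, -1).
1. D is the midpoint of NC ⇒ D = (0, 1/2)
2. A is the centroid of triangle JDL ⇒ A = (5/3, -1/6)
line CA meets DL at W = (5/4, -1/8)
A = C + t·(W−C) with t = 4/3, so CA:AW = 4/3:-1/3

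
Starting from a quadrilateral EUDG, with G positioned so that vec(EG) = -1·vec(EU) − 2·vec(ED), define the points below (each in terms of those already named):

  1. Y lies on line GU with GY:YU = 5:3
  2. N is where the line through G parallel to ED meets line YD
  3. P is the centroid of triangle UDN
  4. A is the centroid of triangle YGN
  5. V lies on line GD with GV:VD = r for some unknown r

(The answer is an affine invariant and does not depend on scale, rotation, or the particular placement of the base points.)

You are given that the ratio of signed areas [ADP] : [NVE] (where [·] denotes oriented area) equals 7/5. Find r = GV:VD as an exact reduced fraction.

r = 5

Assign E = (0, 0), U = (1, 0), D = (0, 1), G = (-1, -2) — the answer is frame-independent, so this choice is without loss of generality.
1. Y lies on line GU with GY:YU = 5:3 ⇒ Y = (1/4, -3/4)
2. N is where the line through G parallel to ED meets line YD ⇒ N = (-1, 8)
3. P is the centroid of triangle UDN ⇒ P = (0, 3)
4. A is the centroid of triangle YGN ⇒ A = (-7/12, 7/4)
5. With GV:VD = r, write λ = r/(r+1) so V = G + λ·(D−G); V is affine-linear in λ
Every point depending on V is an affine combination of V and λ-independent points, so each such coordinate is linear in λ; the λ² term in each signed area is a multiple of (D−G)×(D−G) = 0, so 2·[ADP] and 2·[NVE] are each linear in λ. Evaluating at λ=0 and λ=1:
  2·[ADP] = 7/6,   2·[NVE] = -11·λ + 10
So [ADP]:[NVE] = (7/6) / (-11·λ + 10). Setting this equal to 7/5:
  7/6 = 7/5·(-11·λ + 10)  ⇒  λ = 5/6
Then r = λ/(1−λ) = (5/6)/(1/6) = 5. Check: with r = 5, V = (-1/6, 1/2) and [ADP]:[NVE] = 7/5 as required.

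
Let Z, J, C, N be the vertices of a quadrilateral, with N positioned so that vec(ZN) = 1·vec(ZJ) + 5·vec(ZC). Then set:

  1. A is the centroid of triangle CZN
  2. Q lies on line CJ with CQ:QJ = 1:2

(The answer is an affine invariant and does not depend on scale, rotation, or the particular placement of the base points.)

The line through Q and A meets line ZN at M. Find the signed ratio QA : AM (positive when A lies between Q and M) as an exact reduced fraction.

Choose coordinates Z = (0, 0), J = (1, 0), C = (0, 1), N = (1, 5).
1. A is the centroid of triangle CZN ⇒ A = (1/3, 2)
2. Q lies on line CJ with CQ:QJ = 1:2 ⇒ Q = (1/3, 2/3)
line QA meets ZN at M = (1/3, 5/3)
A = Q + t·(M−Q) with t = 4/3, so QA:AM = 4/3:-1/3

QA:AM = -4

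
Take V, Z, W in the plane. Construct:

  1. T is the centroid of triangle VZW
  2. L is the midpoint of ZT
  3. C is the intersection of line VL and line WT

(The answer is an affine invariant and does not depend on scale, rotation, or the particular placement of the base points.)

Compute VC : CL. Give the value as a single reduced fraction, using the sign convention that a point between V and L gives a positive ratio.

VC:CL = 2

Work in coordinates with V = (0, 0), Z = (1, 0), W = (0, 1).
1. T is the centroid of triangle VZW ⇒ T = (1/3, 1/3)
2. L is the midpoint of ZT ⇒ L = (2/3, 1/6)
3. C is the intersection of line VL and line WT ⇒ C = (4/9, 1/9)
C = V + t·(L−V) with t = 2/3, so VC:CL = t:(1−t) = 2/3:1/3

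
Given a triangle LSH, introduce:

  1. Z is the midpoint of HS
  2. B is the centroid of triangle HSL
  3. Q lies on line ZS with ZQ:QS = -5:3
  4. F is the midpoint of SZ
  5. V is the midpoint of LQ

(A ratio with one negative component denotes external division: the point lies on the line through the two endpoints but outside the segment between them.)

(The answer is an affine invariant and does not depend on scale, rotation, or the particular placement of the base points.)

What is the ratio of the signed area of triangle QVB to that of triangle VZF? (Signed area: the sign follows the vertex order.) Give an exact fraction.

Choose coordinates L = (0, 0), S = (1, 0), H = (0, 1).
1. Z is the midpoint of HS ⇒ Z = (1/2, 1/2)
2. B is the centroid of triangle HSL ⇒ B = (1/3, 1/3)
3. Q lies on line ZS with ZQ:QS = -5:3 ⇒ Q = (7/4, -3/4)
4. F is the midpoint of SZ ⇒ F = (3/4, 1/4)
5. V is the midpoint of LQ ⇒ V = (7/8, -3/8)
2·[QVB] = -5/12, 2·[VZF] = -1/8
[QVB]:[VZF] = -5/12:-1/8 = 10/3

[QVB]:[VZF] = 10/3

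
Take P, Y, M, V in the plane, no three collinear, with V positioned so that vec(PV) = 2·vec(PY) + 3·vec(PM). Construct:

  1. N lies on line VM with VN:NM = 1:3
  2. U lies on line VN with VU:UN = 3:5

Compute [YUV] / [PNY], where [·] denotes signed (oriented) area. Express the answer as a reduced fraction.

[YUV]:[PNY] = 3/20

Work in coordinates with P = (0, 0), Y = (1, 0), M = (0, 1), V = (2, 3).
1. N lies on line VM with VN:NM = 1:3 ⇒ N = (3/2, 5/2)
2. U lies on line VN with VU:UN = 3:5 ⇒ U = (29/16, 45/16)
2·[YUV] = -3/8, 2·[PNY] = -5/2
[YUV]:[PNY] = -3/8:-5/2 = 3/20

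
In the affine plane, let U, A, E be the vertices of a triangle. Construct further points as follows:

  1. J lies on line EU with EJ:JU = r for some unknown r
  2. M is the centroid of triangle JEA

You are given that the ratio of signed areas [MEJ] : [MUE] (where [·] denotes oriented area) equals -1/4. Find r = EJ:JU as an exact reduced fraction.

Work in coordinates with U = (0, 0), A = (1, 0), E = (0, 1).
1. With EJ:JU = r, write λ = r/(r+1) so J = E + λ·(U−E); J is affine-linear in λ
2. M is the centroid of triangle JEA ⇒ M is an affine combination of earlier points and hence also affine-linear in λ
Every point depending on J is an affine combination of J and λ-independent points, so each such coordinate is linear in λ; the λ² term in each signed area is a multiple of (U−E)×(U−E) = 0, so 2·[MEJ] and 2·[MUE] are each linear in λ. Evaluating at λ=0 and λ=1:
  2·[MEJ] = 1/3·λ,   2·[MUE] = -1/3
So [MEJ]:[MUE] = (1/3·λ) / (-1/3). Setting this equal to -1/4:
  1/3·λ = -1/4·(-1/3)  ⇒  λ = 1/4
Then r = λ/(1−λ) = (1/4)/(3/4) = 1/3. Check: with r = 1/3, J = (0, 3/4) and [MEJ]:[MUE] = -1/4 as required.

r = 1/3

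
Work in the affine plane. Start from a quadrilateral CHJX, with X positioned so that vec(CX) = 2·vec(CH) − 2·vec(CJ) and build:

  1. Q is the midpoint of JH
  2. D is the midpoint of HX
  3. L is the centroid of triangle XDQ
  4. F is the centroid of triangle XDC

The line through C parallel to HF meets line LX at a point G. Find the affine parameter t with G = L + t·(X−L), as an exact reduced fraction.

Assign C = (0, 0), H = (1, 0), J = (0, 1), X = (2, -2) — the answer is frame-independent, so this choice is without loss of generality.
1. Q is the midpoint of JH ⇒ Q = (1/2, 1/2)
2. D is the midpoint of HX ⇒ D = (3/2, -1)
3. L is the centroid of triangle XDQ ⇒ L = (4/3, -5/6)
4. F is the centroid of triangle XDC ⇒ F = (7/6, -1)
through C parallel to HF: direction (1/6, -1); meets LX at G = (-6/17, 36/17)
G = L + t·(X−L) with t = -43/17

t = -43/17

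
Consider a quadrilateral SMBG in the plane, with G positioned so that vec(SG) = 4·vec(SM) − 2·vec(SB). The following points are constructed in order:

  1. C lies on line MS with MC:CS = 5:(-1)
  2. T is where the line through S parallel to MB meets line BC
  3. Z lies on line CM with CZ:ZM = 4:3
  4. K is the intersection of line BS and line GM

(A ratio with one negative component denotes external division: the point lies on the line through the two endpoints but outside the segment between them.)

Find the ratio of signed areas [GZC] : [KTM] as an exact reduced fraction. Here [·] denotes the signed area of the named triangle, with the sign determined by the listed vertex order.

[GZC]:[KTM] = 50/21

Set S = (0, 0), M = (1, 0), B = (0, 1), G = (4, -2); any affine frame gives the same invariant.
1. C lies on line MS with MC:CS = 5:(-1) ⇒ C = (-1/4, 0)
2. T is where the line through S parallel to MB meets line BC ⇒ T = (-1/5, 1/5)
3. Z lies on line CM with CZ:ZM = 4:3 ⇒ Z = (13/28, 0)
4. K is the intersection of line BS and line GM ⇒ K = (0, 2/3)
2·[GZC] = 10/7, 2·[KTM] = 3/5
[GZC]:[KTM] = 10/7:3/5 = 50/21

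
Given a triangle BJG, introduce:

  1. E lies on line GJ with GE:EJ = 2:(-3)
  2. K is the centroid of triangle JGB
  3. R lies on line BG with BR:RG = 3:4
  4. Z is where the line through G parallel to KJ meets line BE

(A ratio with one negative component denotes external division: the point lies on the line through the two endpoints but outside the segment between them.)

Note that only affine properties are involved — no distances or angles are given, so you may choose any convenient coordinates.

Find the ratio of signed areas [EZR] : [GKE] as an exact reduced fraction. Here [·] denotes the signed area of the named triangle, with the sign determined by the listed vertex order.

[EZR]:[GKE] = -9/14

Work in coordinates with B = (0, 0), J = (1, 0), G = (0, 1).
1. E lies on line GJ with GE:EJ = 2:(-3) ⇒ E = (-2, 3)
2. K is the centroid of triangle JGB ⇒ K = (1/3, 1/3)
3. R lies on line BG with BR:RG = 3:4 ⇒ R = (0, 3/7)
4. Z is where the line through G parallel to KJ meets line BE ⇒ Z = (-1, 3/2)
2·[EZR] = 3/7, 2·[GKE] = -2/3
[EZR]:[GKE] = 3/7:-2/3 = -9/14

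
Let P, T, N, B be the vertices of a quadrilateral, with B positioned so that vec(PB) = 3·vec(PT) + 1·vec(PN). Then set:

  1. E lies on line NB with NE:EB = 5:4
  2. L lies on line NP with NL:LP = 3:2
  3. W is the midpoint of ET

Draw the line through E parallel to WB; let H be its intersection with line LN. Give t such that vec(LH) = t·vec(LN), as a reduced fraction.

t = 1/6

Work in coordinates with P = (0, 0), T = (1, 0), N = (0, 1), B = (3, 1).
1. E lies on line NB with NE:EB = 5:4 ⇒ E = (5/3, 1)
2. L lies on line NP with NL:LP = 3:2 ⇒ L = (0, 2/5)
3. W is the midpoint of ET ⇒ W = (4/3, 1/2)
through E parallel to WB: direction (5/3, 1/2); meets LN at H = (0, 1/2)
H = L + t·(N−L) with t = 1/6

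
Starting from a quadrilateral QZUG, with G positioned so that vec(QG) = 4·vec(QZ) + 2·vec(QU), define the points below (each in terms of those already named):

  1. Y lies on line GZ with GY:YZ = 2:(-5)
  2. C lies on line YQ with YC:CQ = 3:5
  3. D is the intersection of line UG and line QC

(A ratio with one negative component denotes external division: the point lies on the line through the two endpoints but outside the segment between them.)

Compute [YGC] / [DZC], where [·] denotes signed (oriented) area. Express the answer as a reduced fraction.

[YGC]:[DZC] = -66/35

Assign Q = (0, 0), Z = (1, 0), U = (0, 1), G = (4, 2) — the answer is frame-independent, so this choice is without loss of generality.
1. Y lies on line GZ with GY:YZ = 2:(-5) ⇒ Y = (6, 10/3)
2. C lies on line YQ with YC:CQ = 3:5 ⇒ C = (15/4, 25/12)
3. D is the intersection of line UG and line QC ⇒ D = (36/11, 20/11)
2·[YGC] = -1/2, 2·[DZC] = 35/132
[YGC]:[DZC] = -1/2:35/132 = -66/35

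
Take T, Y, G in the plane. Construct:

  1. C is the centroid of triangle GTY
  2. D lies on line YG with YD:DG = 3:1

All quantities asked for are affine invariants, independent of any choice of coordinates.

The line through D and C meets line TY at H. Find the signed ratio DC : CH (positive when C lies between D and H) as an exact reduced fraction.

DC:CH = 5/4

Assign T = (0, 0), Y = (1, 0), G = (0, 1) — the answer is frame-independent, so this choice is without loss of generality.
1. C is the centroid of triangle GTY ⇒ C = (1/3, 1/3)
2. D lies on line YG with YD:DG = 3:1 ⇒ D = (1/4, 3/4)
line DC meets TY at H = (2/5, 0)
C = D + t·(H−D) with t = 5/9, so DC:CH = 5/9:4/9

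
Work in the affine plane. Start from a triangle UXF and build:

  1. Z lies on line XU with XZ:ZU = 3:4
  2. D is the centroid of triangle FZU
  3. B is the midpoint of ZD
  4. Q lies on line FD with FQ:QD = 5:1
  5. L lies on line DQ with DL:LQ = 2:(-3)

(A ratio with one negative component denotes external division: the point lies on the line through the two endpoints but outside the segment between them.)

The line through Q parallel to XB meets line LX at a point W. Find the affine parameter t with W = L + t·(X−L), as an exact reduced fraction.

Choose coordinates U = (0, 0), X = (1, 0), F = (0, 1).
1. Z lies on line XU with XZ:ZU = 3:4 ⇒ Z = (4/7, 0)
2. D is the centroid of triangle FZU ⇒ D = (4/21, 1/3)
3. B is the midpoint of ZD ⇒ B = (8/21, 1/6)
4. Q lies on line FD with FQ:QD = 5:1 ⇒ Q = (10/63, 4/9)
5. L lies on line DQ with DL:LQ = 2:(-3) ⇒ L = (16/63, 1/9)
through Q parallel to XB: direction (-13/21, 1/6); meets LX at W = (1240/441, -17/63)
W = L + t·(X−L) with t = 24/7

t = 24/7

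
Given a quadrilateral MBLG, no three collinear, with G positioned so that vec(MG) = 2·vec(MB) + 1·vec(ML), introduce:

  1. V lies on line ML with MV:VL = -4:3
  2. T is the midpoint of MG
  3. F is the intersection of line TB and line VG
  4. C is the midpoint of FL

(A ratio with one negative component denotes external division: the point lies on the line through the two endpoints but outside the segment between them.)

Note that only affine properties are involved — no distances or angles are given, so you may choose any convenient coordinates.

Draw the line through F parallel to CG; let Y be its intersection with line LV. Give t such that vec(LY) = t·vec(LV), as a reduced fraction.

t = 2/3

Work in coordinates with M = (0, 0), B = (1, 0), L = (0, 1), G = (2, 1).
1. V lies on line ML with MV:VL = -4:3 ⇒ V = (0, 4)
2. T is the midpoint of MG ⇒ T = (1, 1/2)
3. F is the intersection of line TB and line VG ⇒ F = (1, 5/2)
4. C is the midpoint of FL ⇒ C = (1/2, 7/4)
through F parallel to CG: direction (3/2, -3/4); meets LV at Y = (0, 3)
Y = L + t·(V−L) with t = 2/3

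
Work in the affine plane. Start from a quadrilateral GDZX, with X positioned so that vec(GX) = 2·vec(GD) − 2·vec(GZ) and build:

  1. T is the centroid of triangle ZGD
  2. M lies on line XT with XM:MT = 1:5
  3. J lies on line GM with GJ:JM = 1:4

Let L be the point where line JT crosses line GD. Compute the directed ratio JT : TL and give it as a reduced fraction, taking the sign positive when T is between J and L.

JT:TL = -59/30

Work in coordinates with G = (0, 0), D = (1, 0), Z = (0, 1), X = (2, -2).
1. T is the centroid of triangle ZGD ⇒ T = (1/3, 1/3)
2. M lies on line XT with XM:MT = 1:5 ⇒ M = (31/18, -29/18)
3. J lies on line GM with GJ:JM = 1:4 ⇒ J = (31/90, -29/90)
line JT meets GD at L = (20/59, 0)
T = J + t·(L−J) with t = 59/29, so JT:TL = 59/29:-30/29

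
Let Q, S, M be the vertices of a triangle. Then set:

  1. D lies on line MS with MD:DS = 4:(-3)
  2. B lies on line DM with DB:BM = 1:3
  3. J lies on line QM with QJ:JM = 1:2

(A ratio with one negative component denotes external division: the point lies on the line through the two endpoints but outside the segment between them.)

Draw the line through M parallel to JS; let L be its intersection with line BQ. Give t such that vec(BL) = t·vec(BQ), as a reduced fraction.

t = 2

Assign Q = (0, 0), S = (1, 0), M = (0, 1) — the answer is frame-independent, so this choice is without loss of generality.
1. D lies on line MS with MD:DS = 4:(-3) ⇒ D = (4, -3)
2. B lies on line DM with DB:BM = 1:3 ⇒ B = (3, -2)
3. J lies on line QM with QJ:JM = 1:2 ⇒ J = (0, 1/3)
through M parallel to JS: direction (1, -1/3); meets BQ at L = (-3, 2)
L = B + t·(Q−B) with t = 2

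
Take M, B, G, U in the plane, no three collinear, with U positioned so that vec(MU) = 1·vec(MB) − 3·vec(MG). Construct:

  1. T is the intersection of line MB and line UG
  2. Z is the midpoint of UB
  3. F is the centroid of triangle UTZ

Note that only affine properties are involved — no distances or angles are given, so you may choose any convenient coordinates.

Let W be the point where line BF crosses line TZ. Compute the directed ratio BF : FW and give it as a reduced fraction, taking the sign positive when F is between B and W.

Assign M = (0, 0), B = (1, 0), G = (0, 1), U = (1, -3) — the answer is frame-independent, so this choice is without loss of generality.
1. T is the intersection of line MB and line UG ⇒ T = (1/4, 0)
2. Z is the midpoint of UB ⇒ Z = (1, -3/2)
3. F is the centroid of triangle UTZ ⇒ F = (3/4, -3/2)
line BF meets TZ at W = (13/16, -9/8)
F = B + t·(W−B) with t = 4/3, so BF:FW = 4/3:-1/3

BF:FW = -4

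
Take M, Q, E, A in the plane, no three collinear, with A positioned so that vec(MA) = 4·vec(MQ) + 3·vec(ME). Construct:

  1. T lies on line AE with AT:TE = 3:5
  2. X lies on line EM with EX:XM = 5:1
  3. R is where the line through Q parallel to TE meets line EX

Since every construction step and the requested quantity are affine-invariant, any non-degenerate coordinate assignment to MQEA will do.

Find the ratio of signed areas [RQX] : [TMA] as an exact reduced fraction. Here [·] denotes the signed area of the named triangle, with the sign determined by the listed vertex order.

Choose coordinates M = (0, 0), Q = (1, 0), E = (0, 1), A = (4, 3).
1. T lies on line AE with AT:TE = 3:5 ⇒ T = (5/2, 9/4)
2. X lies on line EM with EX:XM = 5:1 ⇒ X = (0, 1/6)
3. R is where the line through Q parallel to TE meets line EX ⇒ R = (0, -1/2)
2·[RQX] = 2/3, 2·[TMA] = 3/2
[RQX]:[TMA] = 2/3:3/2 = 4/9

[RQX]:[TMA] = 4/9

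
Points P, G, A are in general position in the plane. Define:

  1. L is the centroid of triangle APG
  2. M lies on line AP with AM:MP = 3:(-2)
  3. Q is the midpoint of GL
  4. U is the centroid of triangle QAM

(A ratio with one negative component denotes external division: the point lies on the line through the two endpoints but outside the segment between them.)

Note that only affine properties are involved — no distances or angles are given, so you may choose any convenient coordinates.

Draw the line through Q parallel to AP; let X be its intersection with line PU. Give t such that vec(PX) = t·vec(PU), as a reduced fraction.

Choose coordinates P = (0, 0), G = (1, 0), A = (0, 1).
1. L is the centroid of triangle APG ⇒ L = (1/3, 1/3)
2. M lies on line AP with AM:MP = 3:(-2) ⇒ M = (0, -2)
3. Q is the midpoint of GL ⇒ Q = (2/3, 1/6)
4. U is the centroid of triangle QAM ⇒ U = (2/9, -5/18)
through Q parallel to AP: direction (0, -1); meets PU at X = (2/3, -5/6)
X = P + t·(U−P) with t = 3

t = 3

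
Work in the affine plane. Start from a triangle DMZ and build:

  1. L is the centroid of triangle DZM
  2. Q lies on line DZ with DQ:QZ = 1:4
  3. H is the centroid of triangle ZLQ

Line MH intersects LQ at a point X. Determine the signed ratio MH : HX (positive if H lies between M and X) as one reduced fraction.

Set D = (0, 0), M = (1, 0), Z = (0, 1); any affine frame gives the same invariant.
1. L is the centroid of triangle DZM ⇒ L = (1/3, 1/3)
2. Q lies on line DZ with DQ:QZ = 1:4 ⇒ Q = (0, 1/5)
3. H is the centroid of triangle ZLQ ⇒ H = (1/9, 23/45)
line MH meets LQ at X = (5/13, 23/65)
H = M + t·(X−M) with t = 13/9, so MH:HX = 13/9:-4/9

MH:HX = -13/4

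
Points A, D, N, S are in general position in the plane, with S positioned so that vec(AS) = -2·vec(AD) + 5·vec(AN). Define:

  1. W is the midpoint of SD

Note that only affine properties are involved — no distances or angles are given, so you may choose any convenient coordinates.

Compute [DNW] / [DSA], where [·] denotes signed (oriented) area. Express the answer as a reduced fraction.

Work in coordinates with A = (0, 0), D = (1, 0), N = (0, 1), S = (-2, 5).
1. W is the midpoint of SD ⇒ W = (-1/2, 5/2)
2·[DNW] = -1, 2·[DSA] = 5
[DNW]:[DSA] = -1:5 = -1/5

[DNW]:[DSA] = -1/5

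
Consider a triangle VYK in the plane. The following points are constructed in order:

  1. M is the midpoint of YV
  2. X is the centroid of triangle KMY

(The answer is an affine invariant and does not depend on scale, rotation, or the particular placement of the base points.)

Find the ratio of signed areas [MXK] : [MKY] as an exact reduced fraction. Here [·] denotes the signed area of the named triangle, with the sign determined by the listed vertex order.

Assign V = (0, 0), Y = (1, 0), K = (0, 1) — the answer is frame-independent, so this choice is without loss of generality.
1. M is the midpoint of YV ⇒ M = (1/2, 0)
2. X is the centroid of triangle KMY ⇒ X = (1/2, 1/3)
2·[MXK] = 1/6, 2·[MKY] = -1/2
[MXK]:[MKY] = 1/6:-1/2 = -1/3

[MXK]:[MKY] = -1/3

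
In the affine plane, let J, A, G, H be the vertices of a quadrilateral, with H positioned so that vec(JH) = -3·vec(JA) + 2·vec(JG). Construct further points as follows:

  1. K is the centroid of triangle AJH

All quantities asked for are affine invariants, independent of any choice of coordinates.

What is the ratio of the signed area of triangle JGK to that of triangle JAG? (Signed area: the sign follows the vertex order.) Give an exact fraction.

[JGK]:[JAG] = 2/3

Set J = (0, 0), A = (1, 0), G = (0, 1), H = (-3, 2); any affine frame gives the same invariant.
1. K is the centroid of triangle AJH ⇒ K = (-2/3, 2/3)
2·[JGK] = 2/3, 2·[JAG] = 1
[JGK]:[JAG] = 2/3:1 = 2/3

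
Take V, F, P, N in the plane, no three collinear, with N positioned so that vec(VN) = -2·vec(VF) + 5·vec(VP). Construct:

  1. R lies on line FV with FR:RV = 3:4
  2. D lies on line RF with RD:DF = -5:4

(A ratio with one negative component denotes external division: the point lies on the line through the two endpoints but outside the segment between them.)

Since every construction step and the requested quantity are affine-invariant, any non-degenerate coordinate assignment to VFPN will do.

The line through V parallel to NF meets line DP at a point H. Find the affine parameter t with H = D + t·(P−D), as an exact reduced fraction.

t = 95/74

Choose coordinates V = (0, 0), F = (1, 0), P = (0, 1), N = (-2, 5).
1. R lies on line FV with FR:RV = 3:4 ⇒ R = (4/7, 0)
2. D lies on line RF with RD:DF = -5:4 ⇒ D = (19/7, 0)
through V parallel to NF: direction (3, -5); meets DP at H = (-57/74, 95/74)
H = D + t·(P−D) with t = 95/74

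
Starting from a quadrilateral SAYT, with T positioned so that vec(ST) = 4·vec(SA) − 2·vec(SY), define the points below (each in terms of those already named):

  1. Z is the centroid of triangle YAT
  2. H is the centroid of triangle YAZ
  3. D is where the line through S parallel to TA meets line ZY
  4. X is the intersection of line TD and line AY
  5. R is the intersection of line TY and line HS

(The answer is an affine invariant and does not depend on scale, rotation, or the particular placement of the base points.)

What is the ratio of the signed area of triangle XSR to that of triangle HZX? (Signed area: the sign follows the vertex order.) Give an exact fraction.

[XSR]:[HZX] = 171/28

Choose coordinates S = (0, 0), A = (1, 0), Y = (0, 1), T = (4, -2).
1. Z is the centroid of triangle YAT ⇒ Z = (5/3, -1/3)
2. H is the centroid of triangle YAZ ⇒ H = (8/9, 2/9)
3. D is where the line through S parallel to TA meets line ZY ⇒ D = (15/2, -5)
4. X is the intersection of line TD and line AY ⇒ X = (-3, 4)
5. R is the intersection of line TY and line HS ⇒ R = (1, 1/4)
2·[XSR] = 19/4, 2·[HZX] = 7/9
[XSR]:[HZX] = 19/4:7/9 = 171/28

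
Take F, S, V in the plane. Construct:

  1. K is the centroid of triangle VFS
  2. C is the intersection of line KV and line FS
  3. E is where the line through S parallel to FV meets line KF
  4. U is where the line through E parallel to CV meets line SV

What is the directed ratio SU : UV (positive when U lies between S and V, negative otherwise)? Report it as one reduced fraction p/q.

Set F = (0, 0), S = (1, 0), V = (0, 1); any affine frame gives the same invariant.
1. K is the centroid of triangle VFS ⇒ K = (1/3, 1/3)
2. C is the intersection of line KV and line FS ⇒ C = (1/2, 0)
3. E is where the line through S parallel to FV meets line KF ⇒ E = (1, 1)
4. U is where the line through E parallel to CV meets line SV ⇒ U = (2, -1)
U = S + t·(V−S) with t = -1, so SU:UV = t:(1−t) = -1:2

SU:UV = -1/2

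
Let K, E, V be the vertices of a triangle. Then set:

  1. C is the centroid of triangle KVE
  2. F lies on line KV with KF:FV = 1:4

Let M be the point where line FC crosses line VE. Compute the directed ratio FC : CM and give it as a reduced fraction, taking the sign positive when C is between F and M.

FC:CM = 7/5

Set K = (0, 0), E = (1, 0), V = (0, 1); any affine frame gives the same invariant.
1. C is the centroid of triangle KVE ⇒ C = (1/3, 1/3)
2. F lies on line KV with KF:FV = 1:4 ⇒ F = (0, 1/5)
line FC meets VE at M = (4/7, 3/7)
C = F + t·(M−F) with t = 7/12, so FC:CM = 7/12:5/12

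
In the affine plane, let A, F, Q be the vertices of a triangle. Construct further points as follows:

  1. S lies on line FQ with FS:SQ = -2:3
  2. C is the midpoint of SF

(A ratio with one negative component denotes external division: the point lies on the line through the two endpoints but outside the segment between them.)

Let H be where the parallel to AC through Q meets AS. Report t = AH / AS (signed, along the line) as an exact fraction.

Work in coordinates with A = (0, 0), F = (1, 0), Q = (0, 1).
1. S lies on line FQ with FS:SQ = -2:3 ⇒ S = (3, -2)
2. C is the midpoint of SF ⇒ C = (2, -1)
through Q parallel to AC: direction (2, -1); meets AS at H = (-6, 4)
H = A + t·(S−A) with t = -2

t = -2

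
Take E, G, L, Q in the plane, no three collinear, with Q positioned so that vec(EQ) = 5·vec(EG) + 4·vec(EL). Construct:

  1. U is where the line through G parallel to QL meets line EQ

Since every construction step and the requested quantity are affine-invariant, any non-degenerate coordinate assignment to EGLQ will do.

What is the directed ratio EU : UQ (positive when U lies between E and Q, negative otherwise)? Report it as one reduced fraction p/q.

Set E = (0, 0), G = (1, 0), L = (0, 1), Q = (5, 4); any affine frame gives the same invariant.
1. U is where the line through G parallel to QL meets line EQ ⇒ U = (-3, -12/5)
U = E + t·(Q−E) with t = -3/5, so EU:UQ = t:(1−t) = -3/5:8/5

EU:UQ = -3/8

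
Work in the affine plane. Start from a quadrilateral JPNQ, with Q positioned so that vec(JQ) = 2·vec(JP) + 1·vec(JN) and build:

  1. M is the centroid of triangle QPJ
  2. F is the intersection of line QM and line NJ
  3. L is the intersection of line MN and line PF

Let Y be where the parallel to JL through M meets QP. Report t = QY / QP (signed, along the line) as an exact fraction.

Assign J = (0, 0), P = (1, 0), N = (0, 1), Q = (2, 1) — the answer is frame-independent, so this choice is without loss of generality.
1. M is the centroid of triangle QPJ ⇒ M = (1, 1/3)
2. F is the intersection of line QM and line NJ ⇒ F = (0, -1/3)
3. L is the intersection of line MN and line PF ⇒ L = (4/3, 1/9)
through M parallel to JL: direction (4/3, 1/9); meets QP at Y = (15/11, 4/11)
Y = Q + t·(P−Q) with t = 7/11

t = 7/11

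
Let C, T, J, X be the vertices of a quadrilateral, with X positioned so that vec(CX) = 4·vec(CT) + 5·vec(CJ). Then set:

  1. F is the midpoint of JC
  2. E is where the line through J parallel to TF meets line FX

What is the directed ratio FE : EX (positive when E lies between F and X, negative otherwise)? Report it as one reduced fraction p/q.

FE:EX = 1/12

Assign C = (0, 0), T = (1, 0), J = (0, 1), X = (4, 5) — the answer is frame-independent, so this choice is without loss of generality.
1. F is the midpoint of JC ⇒ F = (0, 1/2)
2. E is where the line through J parallel to TF meets line FX ⇒ E = (4/13, 11/13)
E = F + t·(X−F) with t = 1/13, so FE:EX = t:(1−t) = 1/13:12/13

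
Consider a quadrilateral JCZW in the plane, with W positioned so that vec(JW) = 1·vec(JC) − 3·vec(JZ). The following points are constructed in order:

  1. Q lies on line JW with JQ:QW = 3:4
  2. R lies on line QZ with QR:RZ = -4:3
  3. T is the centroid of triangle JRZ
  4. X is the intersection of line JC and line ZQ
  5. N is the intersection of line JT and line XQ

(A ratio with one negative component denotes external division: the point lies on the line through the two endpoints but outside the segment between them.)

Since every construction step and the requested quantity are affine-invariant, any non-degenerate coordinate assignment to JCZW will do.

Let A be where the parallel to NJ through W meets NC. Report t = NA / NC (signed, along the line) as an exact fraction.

Set J = (0, 0), C = (1, 0), Z = (0, 1), W = (1, -3); any affine frame gives the same invariant.
1. Q lies on line JW with JQ:QW = 3:4 ⇒ Q = (3/7, -9/7)
2. R lies on line QZ with QR:RZ = -4:3 ⇒ R = (-9/7, 55/7)
3. T is the centroid of triangle JRZ ⇒ T = (-3/7, 62/21)
4. X is the intersection of line JC and line ZQ ⇒ X = (3/16, 0)
5. N is the intersection of line JT and line XQ ⇒ N = (-9/14, 31/7)
through W parallel to NJ: direction (9/14, -31/7); meets NC at A = (247/868, 27/14)
A = N + t·(C−N) with t = 35/62

t = 35/62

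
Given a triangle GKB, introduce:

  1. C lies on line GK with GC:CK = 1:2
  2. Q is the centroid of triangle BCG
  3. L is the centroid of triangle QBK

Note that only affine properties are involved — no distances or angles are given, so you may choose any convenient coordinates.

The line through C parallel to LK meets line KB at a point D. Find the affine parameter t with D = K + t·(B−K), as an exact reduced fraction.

Assign G = (0, 0), K = (1, 0), B = (0, 1) — the answer is frame-independent, so this choice is without loss of generality.
1. C lies on line GK with GC:CK = 1:2 ⇒ C = (1/3, 0)
2. Q is the centroid of triangle BCG ⇒ Q = (1/9, 1/3)
3. L is the centroid of triangle QBK ⇒ L = (10/27, 4/9)
through C parallel to LK: direction (17/27, -4/9); meets KB at D = (13/5, -8/5)
D = K + t·(B−K) with t = -8/5

t = -8/5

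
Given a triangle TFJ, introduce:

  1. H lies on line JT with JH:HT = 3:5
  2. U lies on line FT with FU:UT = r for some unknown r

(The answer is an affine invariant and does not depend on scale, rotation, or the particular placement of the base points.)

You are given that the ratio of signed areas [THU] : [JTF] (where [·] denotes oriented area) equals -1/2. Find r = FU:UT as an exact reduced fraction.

r = 1/4

Assign T = (0, 0), F = (1, 0), J = (0, 1) — the answer is frame-independent, so this choice is without loss of generality.
1. H lies on line JT with JH:HT = 3:5 ⇒ H = (0, 5/8)
2. With FU:UT = r, write λ = r/(r+1) so U = F + λ·(T−F); U is affine-linear in λ
Every point depending on U is an affine combination of U and λ-independent points, so each such coordinate is linear in λ; the λ² term in each signed area is a multiple of (T−F)×(T−F) = 0, so 2·[THU] and 2·[JTF] are each linear in λ. Evaluating at λ=0 and λ=1:
  2·[THU] = 5/8·λ − 5/8,   2·[JTF] = 1
So [THU]:[JTF] = (5/8·λ − 5/8) / (1). Setting this equal to -1/2:
  5/8·λ − 5/8 = -1/2·(1)  ⇒  λ = 1/5
Then r = λ/(1−λ) = (1/5)/(4/5) = 1/4. Check: with r = 1/4, U = (4/5, 0) and [THU]:[JTF] = -1/2 as required.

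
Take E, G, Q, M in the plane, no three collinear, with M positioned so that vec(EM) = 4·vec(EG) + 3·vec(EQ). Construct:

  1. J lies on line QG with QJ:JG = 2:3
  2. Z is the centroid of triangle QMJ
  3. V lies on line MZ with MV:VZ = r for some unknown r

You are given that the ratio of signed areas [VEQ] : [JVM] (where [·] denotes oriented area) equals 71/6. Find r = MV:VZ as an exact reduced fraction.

r = 1/2

Set E = (0, 0), G = (1, 0), Q = (0, 1), M = (4, 3); any affine frame gives the same invariant.
1. J lies on line QG with QJ:JG = 2:3 ⇒ J = (2/5, 3/5)
2. Z is the centroid of triangle QMJ ⇒ Z = (22/15, 23/15)
3. With MV:VZ = r, write λ = r/(r+1) so V = M + λ·(Z−M); V is affine-linear in λ
Every point depending on V is an affine combination of V and λ-independent points, so each such coordinate is linear in λ; the λ² term in each signed area is a multiple of (Z−M)×(Z−M) = 0, so 2·[VEQ] and 2·[JVM] are each linear in λ. Evaluating at λ=0 and λ=1:
  2·[VEQ] = 38/15·λ − 4,   2·[JVM] = -4/5·λ
So [VEQ]:[JVM] = (38/15·λ − 4) / (-4/5·λ). Setting this equal to 71/6:
  38/15·λ − 4 = 71/6·(-4/5·λ)  ⇒  λ = 1/3
Then r = λ/(1−λ) = (1/3)/(2/3) = 1/2. Check: with r = 1/2, V = (142/45, 113/45) and [VEQ]:[JVM] = 71/6 as required.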